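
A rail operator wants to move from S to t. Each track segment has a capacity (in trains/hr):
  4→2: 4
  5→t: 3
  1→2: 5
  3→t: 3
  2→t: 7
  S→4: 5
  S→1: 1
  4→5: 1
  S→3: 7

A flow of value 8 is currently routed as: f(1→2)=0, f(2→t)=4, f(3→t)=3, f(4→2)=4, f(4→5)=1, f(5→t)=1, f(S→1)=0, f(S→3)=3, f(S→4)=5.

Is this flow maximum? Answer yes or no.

Residual path S→1→2→t has bottleneck 1 > 0.
Pushing 1 along it raises the flow to 9, so the given flow is not maximum.

No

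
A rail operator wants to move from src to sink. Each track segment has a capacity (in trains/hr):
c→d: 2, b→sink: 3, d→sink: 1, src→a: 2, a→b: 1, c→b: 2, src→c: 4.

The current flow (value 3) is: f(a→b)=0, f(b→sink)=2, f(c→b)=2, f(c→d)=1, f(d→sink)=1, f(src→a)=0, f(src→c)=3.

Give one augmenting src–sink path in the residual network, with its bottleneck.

Residual along src→a→b→sink: src→a: 2, a→b: 1, b→sink: 1.
Bottleneck = min = 1.

src→a→b→sink, bottleneck 1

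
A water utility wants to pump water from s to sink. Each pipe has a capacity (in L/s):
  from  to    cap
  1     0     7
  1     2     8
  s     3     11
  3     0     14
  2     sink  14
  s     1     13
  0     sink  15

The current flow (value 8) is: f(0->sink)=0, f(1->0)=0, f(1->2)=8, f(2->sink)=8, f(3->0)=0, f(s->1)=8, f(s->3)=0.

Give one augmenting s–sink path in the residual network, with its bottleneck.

s->1->0->sink, bottleneck 5

Residual along s->1->0->sink: s->1: 5, 1->0: 7, 0->sink: 15.
Bottleneck = min = 5.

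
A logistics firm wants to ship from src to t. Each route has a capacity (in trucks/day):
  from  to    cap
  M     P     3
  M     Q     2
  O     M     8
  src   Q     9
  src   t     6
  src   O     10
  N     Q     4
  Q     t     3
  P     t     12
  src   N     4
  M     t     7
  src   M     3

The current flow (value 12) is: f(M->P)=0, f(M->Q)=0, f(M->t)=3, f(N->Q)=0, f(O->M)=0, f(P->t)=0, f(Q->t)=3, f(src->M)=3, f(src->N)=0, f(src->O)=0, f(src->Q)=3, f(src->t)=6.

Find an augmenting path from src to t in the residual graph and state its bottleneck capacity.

Residual along src->O->M->t: src->O: 10, O->M: 8, M->t: 4.
Bottleneck = min = 4.

src->O->M->t, bottleneck 4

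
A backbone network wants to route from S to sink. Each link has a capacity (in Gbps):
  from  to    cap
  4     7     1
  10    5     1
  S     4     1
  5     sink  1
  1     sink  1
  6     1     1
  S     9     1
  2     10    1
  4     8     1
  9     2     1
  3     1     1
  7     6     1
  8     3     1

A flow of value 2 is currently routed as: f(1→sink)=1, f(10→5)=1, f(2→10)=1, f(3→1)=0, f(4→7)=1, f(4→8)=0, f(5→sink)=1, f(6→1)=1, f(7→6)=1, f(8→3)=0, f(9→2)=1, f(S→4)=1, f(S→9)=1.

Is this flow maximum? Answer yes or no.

Residual reachable from S: {S}; sink is not reachable.
Saturated cut: S→4, S→9 with total capacity 2 = current flow value. Flow is maximum.

Yes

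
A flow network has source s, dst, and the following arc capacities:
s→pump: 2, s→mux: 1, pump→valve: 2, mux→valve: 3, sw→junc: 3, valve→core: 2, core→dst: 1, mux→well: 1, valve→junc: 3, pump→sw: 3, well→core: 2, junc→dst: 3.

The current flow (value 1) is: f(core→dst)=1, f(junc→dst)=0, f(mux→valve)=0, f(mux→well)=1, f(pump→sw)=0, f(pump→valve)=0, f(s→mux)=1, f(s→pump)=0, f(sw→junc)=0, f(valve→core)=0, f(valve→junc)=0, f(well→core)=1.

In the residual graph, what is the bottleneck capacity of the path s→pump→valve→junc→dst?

2

Residual capacities along the path: s→pump: 2, pump→valve: 2, valve→junc: 3, junc→dst: 3.
Minimum is 2.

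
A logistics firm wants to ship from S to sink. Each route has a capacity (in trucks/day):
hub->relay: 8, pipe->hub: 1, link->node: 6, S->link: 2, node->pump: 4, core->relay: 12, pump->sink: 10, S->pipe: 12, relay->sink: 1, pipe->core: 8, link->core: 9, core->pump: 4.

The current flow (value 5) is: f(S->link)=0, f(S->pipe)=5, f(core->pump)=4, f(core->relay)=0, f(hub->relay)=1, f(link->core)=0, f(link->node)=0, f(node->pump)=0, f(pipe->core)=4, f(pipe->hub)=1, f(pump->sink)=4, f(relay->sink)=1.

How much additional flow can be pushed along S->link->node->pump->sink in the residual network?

2

Residual capacities along the path: S->link: 2, link->node: 6, node->pump: 4, pump->sink: 6.
Minimum is 2.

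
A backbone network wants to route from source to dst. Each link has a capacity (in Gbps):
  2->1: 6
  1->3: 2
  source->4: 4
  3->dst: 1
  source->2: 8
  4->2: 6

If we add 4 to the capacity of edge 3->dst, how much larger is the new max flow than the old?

1

Original max flow = 1.
After raising cap(3->dst), augmenting paths through that edge carry 1 more unit.
New max flow = 2. Increase = 1.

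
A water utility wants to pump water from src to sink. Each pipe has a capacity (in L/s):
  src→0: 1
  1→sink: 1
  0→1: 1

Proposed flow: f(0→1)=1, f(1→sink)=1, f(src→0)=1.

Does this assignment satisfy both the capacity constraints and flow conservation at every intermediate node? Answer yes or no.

Every edge has 0 ≤ f(e) ≤ cap(e).
At each intermediate node, inflow equals outflow.

Yes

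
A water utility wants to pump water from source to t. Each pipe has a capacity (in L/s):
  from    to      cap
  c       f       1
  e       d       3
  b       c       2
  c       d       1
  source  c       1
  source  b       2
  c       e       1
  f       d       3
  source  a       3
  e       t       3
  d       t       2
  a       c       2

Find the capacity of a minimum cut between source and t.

3

Max flow = 3 (via 3 augmenting paths).
In the residual at optimum, the set reachable from source is {a, b, c, source}.
Cut edges: c->e (cap 1), c->f (cap 1), c->d (cap 1). Sum = 3.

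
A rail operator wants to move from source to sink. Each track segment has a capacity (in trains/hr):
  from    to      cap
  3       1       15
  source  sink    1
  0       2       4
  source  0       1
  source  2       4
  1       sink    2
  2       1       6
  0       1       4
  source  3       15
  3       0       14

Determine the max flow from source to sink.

Augment source→sink: bottleneck 1. Total 1.
Augment source→3→1→sink: bottleneck 2. Total 3.
No augmenting path remains in the residual graph.

3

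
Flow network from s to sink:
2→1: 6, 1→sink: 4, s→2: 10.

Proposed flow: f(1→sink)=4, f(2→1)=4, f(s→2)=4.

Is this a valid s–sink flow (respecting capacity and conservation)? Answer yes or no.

Every edge has 0 ≤ f(e) ≤ cap(e).
At each intermediate node, inflow equals outflow.

Yes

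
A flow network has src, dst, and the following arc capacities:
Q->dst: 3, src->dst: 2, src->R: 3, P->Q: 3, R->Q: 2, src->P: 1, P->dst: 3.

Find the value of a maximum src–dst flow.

5

Augment src->dst: bottleneck 2. Total 2.
Augment src->P->dst: bottleneck 1. Total 3.
Augment src->R->Q->dst: bottleneck 2. Total 5.
No augmenting path remains in the residual graph.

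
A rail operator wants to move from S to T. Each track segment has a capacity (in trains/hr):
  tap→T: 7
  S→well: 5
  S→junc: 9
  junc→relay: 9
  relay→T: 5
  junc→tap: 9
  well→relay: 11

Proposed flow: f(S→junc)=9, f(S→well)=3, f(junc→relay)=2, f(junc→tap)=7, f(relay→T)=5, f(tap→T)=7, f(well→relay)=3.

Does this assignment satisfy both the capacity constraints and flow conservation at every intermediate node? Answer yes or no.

Every edge has 0 ≤ f(e) ≤ cap(e).
At each intermediate node, inflow equals outflow.

Yes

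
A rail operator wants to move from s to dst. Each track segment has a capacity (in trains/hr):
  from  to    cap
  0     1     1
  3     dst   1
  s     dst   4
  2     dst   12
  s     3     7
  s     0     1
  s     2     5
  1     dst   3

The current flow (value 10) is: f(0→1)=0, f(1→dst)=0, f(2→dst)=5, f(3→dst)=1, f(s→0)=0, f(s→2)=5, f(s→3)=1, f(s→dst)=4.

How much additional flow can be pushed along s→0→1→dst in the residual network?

1

Residual capacities along the path: s→0: 1, 0→1: 1, 1→dst: 3.
Minimum is 1.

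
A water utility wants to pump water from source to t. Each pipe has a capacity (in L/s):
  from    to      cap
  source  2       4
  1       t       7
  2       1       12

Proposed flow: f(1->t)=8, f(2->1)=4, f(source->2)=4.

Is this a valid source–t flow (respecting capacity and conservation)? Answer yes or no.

No

Capacity violated on 1->t: flow 8 > capacity 7.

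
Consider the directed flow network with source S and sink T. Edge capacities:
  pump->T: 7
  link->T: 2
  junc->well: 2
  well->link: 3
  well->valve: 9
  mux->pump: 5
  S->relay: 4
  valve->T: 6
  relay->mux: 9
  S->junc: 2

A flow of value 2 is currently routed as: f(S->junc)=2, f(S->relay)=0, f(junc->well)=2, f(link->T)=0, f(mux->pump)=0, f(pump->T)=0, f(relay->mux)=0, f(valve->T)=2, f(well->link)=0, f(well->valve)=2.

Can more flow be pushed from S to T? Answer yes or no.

Residual path S->relay->mux->pump->T has bottleneck 4 > 0.
Pushing 4 along it raises the flow to 6, so the given flow is not maximum.

Yes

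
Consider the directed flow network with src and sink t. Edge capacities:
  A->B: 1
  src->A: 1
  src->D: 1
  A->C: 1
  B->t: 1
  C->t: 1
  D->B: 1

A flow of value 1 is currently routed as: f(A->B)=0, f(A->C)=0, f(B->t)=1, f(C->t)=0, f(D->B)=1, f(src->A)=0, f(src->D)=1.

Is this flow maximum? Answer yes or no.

No

Residual path src->A->C->t has bottleneck 1 > 0.
Pushing 1 along it raises the flow to 2, so the given flow is not maximum.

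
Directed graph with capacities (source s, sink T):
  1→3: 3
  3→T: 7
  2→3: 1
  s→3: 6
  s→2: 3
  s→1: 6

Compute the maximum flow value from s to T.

Augment s→3→T: bottleneck 6. Total 6.
Augment s→2→3→T: bottleneck 1. Total 7.
No augmenting path remains in the residual graph.

7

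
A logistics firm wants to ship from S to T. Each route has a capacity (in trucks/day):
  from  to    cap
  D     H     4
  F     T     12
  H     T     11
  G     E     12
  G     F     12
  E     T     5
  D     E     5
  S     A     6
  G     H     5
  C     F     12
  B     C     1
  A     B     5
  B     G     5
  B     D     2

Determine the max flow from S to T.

Augment S->A->B->D->E->T: bottleneck 2. Total 2.
Augment S->A->B->C->F->T: bottleneck 1. Total 3.
Augment S->A->B->G->F->T: bottleneck 2. Total 5.
No augmenting path remains in the residual graph.

5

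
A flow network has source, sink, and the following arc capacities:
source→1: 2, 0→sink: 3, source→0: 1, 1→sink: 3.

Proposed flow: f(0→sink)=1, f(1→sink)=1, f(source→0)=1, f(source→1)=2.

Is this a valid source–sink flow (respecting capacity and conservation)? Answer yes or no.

No

Conservation fails at 1: inflow 2 ≠ outflow 1.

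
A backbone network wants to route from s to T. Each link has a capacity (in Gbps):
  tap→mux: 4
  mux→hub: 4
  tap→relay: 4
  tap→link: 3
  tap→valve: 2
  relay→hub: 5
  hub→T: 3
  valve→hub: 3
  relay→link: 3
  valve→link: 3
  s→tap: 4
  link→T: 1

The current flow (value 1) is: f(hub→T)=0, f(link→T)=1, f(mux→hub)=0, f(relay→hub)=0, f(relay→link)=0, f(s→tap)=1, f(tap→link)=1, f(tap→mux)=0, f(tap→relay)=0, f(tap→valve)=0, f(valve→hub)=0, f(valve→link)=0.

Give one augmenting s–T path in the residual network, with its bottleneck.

s→tap→relay→hub→T, bottleneck 3

Residual along s→tap→relay→hub→T: s→tap: 3, tap→relay: 4, relay→hub: 5, hub→T: 3.
Bottleneck = min = 3.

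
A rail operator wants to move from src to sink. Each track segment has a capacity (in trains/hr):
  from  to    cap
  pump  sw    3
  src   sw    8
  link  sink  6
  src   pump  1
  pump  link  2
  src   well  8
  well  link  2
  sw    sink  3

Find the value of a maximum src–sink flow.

Augment src->sw->sink: bottleneck 3. Total 3.
Augment src->well->link->sink: bottleneck 2. Total 5.
Augment src->pump->link->sink: bottleneck 1. Total 6.
No augmenting path remains in the residual graph.

6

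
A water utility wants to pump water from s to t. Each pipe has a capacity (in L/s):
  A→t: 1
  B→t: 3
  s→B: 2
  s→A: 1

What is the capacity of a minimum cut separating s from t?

Max flow = 3 (via 2 augmenting paths).
In the residual at optimum, the set reachable from s is {s}.
Cut edges: s→B (cap 2), s→A (cap 1). Sum = 3.

3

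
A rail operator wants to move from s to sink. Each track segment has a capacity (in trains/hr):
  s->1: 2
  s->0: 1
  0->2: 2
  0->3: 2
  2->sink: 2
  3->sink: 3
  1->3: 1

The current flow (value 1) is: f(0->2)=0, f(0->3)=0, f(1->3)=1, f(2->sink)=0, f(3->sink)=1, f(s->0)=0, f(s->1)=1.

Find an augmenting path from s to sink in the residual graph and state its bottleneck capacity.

Residual along s->0->3->sink: s->0: 1, 0->3: 2, 3->sink: 2.
Bottleneck = min = 1.

s->0->3->sink, bottleneck 1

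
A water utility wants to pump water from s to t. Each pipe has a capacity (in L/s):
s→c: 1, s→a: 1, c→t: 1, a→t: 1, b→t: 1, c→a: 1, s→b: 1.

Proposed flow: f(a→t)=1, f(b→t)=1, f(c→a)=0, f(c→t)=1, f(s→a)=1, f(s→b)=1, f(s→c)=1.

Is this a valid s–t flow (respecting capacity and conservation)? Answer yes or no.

Yes

Every edge has 0 ≤ f(e) ≤ cap(e).
At each intermediate node, inflow equals outflow.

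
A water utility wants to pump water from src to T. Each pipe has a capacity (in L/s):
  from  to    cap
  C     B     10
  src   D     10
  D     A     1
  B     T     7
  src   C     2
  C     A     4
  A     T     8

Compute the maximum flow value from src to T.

Augment src→C→B→T: bottleneck 2. Total 2.
Augment src→D→A→T: bottleneck 1. Total 3.
No augmenting path remains in the residual graph.

3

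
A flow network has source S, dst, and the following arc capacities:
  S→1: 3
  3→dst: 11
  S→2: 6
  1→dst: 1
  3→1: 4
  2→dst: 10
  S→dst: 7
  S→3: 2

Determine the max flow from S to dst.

16

Augment S→dst: bottleneck 7. Total 7.
Augment S→3→dst: bottleneck 2. Total 9.
Augment S→2→dst: bottleneck 6. Total 15.
Augment S→1→dst: bottleneck 1. Total 16.
No augmenting path remains in the residual graph.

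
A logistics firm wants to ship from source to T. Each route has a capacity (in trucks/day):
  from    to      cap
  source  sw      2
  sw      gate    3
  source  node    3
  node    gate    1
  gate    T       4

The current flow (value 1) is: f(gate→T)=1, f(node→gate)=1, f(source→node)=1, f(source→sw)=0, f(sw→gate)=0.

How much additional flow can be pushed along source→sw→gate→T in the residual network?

2

Residual capacities along the path: source→sw: 2, sw→gate: 3, gate→T: 3.
Minimum is 2.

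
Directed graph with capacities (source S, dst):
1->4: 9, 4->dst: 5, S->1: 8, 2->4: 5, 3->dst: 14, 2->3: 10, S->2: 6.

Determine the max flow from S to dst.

11

Augment S->2->3->dst: bottleneck 6. Total 6.
Augment S->1->4->dst: bottleneck 5. Total 11.
No augmenting path remains in the residual graph.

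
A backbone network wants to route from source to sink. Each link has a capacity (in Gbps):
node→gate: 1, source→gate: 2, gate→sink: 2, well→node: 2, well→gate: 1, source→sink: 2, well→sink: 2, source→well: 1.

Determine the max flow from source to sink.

5

Augment source→sink: bottleneck 2. Total 2.
Augment source→well→sink: bottleneck 1. Total 3.
Augment source→gate→sink: bottleneck 2. Total 5.
No augmenting path remains in the residual graph.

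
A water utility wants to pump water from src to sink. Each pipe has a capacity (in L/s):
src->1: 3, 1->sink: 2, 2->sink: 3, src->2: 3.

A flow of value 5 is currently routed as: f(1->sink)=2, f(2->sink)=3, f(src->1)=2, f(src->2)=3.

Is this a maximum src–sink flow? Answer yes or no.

Residual reachable from src: {1, src}; sink is not reachable.
Saturated cut: src->2, 1->sink with total capacity 5 = current flow value. Flow is maximum.

Yes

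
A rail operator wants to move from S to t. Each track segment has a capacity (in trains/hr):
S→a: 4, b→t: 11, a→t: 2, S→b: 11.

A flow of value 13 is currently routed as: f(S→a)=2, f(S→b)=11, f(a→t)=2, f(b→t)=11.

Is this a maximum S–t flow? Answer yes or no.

Yes

Residual reachable from S: {S, a}; t is not reachable.
Saturated cut: S→b, a→t with total capacity 13 = current flow value. Flow is maximum.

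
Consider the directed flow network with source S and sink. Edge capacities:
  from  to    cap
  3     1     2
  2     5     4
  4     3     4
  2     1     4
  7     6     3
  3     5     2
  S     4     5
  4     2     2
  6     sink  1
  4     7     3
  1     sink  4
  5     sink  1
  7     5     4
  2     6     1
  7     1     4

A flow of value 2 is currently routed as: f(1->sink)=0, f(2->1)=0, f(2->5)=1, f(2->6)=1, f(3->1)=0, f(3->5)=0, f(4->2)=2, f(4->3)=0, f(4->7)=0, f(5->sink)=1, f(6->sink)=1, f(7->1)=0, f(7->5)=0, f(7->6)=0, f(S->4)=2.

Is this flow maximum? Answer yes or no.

Residual path S->4->3->1->sink has bottleneck 2 > 0.
Pushing 2 along it raises the flow to 4, so the given flow is not maximum.

No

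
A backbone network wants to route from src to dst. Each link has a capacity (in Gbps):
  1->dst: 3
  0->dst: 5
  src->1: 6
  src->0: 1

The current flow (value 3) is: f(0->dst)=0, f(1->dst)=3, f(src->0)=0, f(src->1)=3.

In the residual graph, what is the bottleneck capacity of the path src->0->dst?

Residual capacities along the path: src->0: 1, 0->dst: 5.
Minimum is 1.

1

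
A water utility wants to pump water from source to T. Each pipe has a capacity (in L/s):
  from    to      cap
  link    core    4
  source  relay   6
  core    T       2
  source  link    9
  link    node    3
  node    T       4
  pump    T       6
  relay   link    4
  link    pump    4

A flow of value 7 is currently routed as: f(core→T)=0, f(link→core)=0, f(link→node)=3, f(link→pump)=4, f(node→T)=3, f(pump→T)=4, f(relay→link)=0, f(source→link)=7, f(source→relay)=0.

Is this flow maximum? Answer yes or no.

Residual path source→link→core→T has bottleneck 2 > 0.
Pushing 2 along it raises the flow to 9, so the given flow is not maximum.

No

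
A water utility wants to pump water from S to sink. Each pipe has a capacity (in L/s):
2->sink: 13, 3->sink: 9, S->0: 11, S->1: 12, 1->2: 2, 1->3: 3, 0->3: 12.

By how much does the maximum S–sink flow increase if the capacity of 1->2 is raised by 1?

Original max flow = 11.
After raising cap(1->2), augmenting paths through that edge carry 1 more unit.
New max flow = 12. Increase = 1.

1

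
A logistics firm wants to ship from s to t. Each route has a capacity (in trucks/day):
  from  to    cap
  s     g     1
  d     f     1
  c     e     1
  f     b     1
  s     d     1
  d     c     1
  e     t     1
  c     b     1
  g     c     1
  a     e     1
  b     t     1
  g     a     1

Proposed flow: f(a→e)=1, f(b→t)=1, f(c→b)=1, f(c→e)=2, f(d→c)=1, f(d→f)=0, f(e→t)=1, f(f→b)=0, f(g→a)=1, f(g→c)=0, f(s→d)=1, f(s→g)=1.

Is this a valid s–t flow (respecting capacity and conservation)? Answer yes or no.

No

Capacity violated on c→e: flow 2 > capacity 1.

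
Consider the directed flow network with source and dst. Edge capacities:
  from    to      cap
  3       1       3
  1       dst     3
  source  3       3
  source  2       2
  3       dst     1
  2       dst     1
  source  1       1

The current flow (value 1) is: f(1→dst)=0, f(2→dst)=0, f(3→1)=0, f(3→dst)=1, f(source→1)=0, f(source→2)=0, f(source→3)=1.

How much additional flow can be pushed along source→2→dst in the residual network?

1

Residual capacities along the path: source→2: 2, 2→dst: 1.
Minimum is 1.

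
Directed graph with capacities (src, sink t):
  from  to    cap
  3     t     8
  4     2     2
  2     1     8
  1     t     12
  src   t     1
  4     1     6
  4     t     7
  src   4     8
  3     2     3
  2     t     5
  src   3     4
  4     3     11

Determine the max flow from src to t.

13

Augment src→t: bottleneck 1. Total 1.
Augment src→4→t: bottleneck 7. Total 8.
Augment src→3→t: bottleneck 4. Total 12.
Augment src→4→3→t: bottleneck 1. Total 13.
No augmenting path remains in the residual graph.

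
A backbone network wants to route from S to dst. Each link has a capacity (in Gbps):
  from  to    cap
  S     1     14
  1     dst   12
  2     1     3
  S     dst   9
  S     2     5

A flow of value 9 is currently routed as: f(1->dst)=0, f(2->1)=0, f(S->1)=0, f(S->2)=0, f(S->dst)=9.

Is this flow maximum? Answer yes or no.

Residual path S->1->dst has bottleneck 12 > 0.
Pushing 12 along it raises the flow to 21, so the given flow is not maximum.

No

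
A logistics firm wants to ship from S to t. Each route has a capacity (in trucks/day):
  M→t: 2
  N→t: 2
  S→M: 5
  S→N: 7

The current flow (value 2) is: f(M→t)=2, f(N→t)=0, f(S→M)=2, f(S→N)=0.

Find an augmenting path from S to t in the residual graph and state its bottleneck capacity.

S→N→t, bottleneck 2

Residual along S→N→t: S→N: 7, N→t: 2.
Bottleneck = min = 2.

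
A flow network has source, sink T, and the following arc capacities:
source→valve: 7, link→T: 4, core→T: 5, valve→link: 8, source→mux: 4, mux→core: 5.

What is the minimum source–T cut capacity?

8

Max flow = 8 (via 2 augmenting paths).
In the residual at optimum, the set reachable from source is {link, source, valve}.
Cut edges: source→mux (cap 4), link→T (cap 4). Sum = 8.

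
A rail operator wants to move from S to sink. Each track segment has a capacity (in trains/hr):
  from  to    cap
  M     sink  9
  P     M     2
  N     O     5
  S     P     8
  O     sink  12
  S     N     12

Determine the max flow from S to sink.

7

Augment S->P->M->sink: bottleneck 2. Total 2.
Augment S->N->O->sink: bottleneck 5. Total 7.
No augmenting path remains in the residual graph.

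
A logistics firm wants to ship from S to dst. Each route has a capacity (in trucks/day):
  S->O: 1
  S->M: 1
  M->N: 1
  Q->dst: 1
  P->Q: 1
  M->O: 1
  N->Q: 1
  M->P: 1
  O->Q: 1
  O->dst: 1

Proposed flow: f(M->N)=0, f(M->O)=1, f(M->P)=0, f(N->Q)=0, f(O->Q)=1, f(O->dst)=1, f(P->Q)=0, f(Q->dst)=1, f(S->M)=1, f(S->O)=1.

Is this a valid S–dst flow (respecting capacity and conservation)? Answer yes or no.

Every edge has 0 ≤ f(e) ≤ cap(e).
At each intermediate node, inflow equals outflow.

Yes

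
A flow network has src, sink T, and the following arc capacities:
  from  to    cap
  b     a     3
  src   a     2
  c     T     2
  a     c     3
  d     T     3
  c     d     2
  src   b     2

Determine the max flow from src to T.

3

Augment src->a->c->T: bottleneck 2. Total 2.
Augment src->b->a->c->d->T: bottleneck 1. Total 3.
No augmenting path remains in the residual graph.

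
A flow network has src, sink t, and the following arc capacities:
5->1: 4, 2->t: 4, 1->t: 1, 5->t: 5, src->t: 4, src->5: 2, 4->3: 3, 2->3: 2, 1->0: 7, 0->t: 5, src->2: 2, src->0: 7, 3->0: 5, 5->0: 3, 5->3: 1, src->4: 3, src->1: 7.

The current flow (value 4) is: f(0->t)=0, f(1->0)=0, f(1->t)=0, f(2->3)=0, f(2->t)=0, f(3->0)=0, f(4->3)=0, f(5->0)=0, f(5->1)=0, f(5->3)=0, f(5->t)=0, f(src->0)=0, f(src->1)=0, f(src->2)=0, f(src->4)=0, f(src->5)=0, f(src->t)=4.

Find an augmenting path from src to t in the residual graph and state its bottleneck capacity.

Residual along src->2->t: src->2: 2, 2->t: 4.
Bottleneck = min = 2.

src->2->t, bottleneck 2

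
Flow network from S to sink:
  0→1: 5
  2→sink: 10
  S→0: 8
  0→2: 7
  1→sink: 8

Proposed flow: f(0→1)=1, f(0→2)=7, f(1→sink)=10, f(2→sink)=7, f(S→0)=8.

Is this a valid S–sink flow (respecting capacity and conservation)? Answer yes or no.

No

Capacity violated on 1→sink: flow 10 > capacity 8.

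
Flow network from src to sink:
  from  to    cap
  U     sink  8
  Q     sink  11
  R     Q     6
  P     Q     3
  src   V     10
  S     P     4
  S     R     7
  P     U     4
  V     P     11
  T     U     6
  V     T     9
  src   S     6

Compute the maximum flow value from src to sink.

Augment src→V→T→U→sink: bottleneck 6. Total 6.
Augment src→V→P→U→sink: bottleneck 2. Total 8.
Augment src→V→P→Q→sink: bottleneck 2. Total 10.
Augment src→S→P→Q→sink: bottleneck 1. Total 11.
Augment src→S→R→Q→sink: bottleneck 5. Total 16.
No augmenting path remains in the residual graph.

16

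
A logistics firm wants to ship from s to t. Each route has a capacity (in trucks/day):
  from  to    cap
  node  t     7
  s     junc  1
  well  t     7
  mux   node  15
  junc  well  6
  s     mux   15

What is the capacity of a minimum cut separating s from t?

Max flow = 8 (via 2 augmenting paths).
In the residual at optimum, the set reachable from s is {mux, node, s}.
Cut edges: s→junc (cap 1), node→t (cap 7). Sum = 8.

8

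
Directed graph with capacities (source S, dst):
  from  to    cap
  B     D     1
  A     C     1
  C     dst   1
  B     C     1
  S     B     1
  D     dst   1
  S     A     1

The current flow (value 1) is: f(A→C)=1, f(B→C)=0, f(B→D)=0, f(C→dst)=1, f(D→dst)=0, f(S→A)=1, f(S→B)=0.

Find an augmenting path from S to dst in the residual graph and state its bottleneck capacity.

S→B→D→dst, bottleneck 1

Residual along S→B→D→dst: S→B: 1, B→D: 1, D→dst: 1.
Bottleneck = min = 1.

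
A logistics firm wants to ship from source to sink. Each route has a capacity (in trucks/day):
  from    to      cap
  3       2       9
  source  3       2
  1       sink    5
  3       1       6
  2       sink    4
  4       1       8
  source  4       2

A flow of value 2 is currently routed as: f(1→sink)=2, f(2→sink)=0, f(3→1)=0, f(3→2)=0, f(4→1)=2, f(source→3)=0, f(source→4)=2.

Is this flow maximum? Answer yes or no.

Residual path source→3→1→sink has bottleneck 2 > 0.
Pushing 2 along it raises the flow to 4, so the given flow is not maximum.

No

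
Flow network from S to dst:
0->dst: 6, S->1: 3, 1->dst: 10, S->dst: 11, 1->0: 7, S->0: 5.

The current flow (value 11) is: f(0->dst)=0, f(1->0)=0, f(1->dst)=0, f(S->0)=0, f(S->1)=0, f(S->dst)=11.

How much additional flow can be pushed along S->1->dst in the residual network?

3

Residual capacities along the path: S->1: 3, 1->dst: 10.
Minimum is 3.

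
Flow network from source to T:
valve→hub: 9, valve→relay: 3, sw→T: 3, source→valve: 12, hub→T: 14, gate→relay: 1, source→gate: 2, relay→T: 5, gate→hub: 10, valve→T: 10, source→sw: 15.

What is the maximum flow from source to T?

Augment source→valve→T: bottleneck 10. Total 10.
Augment source→sw→T: bottleneck 3. Total 13.
Augment source→gate→relay→T: bottleneck 1. Total 14.
Augment source→gate→hub→T: bottleneck 1. Total 15.
Augment source→valve→hub→T: bottleneck 2. Total 17.
No augmenting path remains in the residual graph.

17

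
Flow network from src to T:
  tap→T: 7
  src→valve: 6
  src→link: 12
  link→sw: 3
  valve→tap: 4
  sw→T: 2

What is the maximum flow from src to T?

Augment src→link→sw→T: bottleneck 2. Total 2.
Augment src→valve→tap→T: bottleneck 4. Total 6.
No augmenting path remains in the residual graph.

6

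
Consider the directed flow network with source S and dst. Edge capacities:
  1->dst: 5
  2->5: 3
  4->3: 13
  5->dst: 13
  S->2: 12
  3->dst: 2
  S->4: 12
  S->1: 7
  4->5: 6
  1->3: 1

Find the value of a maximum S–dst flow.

16

Augment S->1->dst: bottleneck 5. Total 5.
Augment S->4->5->dst: bottleneck 6. Total 11.
Augment S->4->3->dst: bottleneck 2. Total 13.
Augment S->2->5->dst: bottleneck 3. Total 16.
No augmenting path remains in the residual graph.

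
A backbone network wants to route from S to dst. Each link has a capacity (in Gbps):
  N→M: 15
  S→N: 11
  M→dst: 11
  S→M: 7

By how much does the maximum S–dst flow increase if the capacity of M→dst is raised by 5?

5

Original max flow = 11.
After raising cap(M→dst), augmenting paths through that edge carry 5 more units.
New max flow = 16. Increase = 5.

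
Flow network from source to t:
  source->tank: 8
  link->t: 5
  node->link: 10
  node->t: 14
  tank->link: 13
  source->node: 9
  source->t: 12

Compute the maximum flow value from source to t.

Augment source->t: bottleneck 12. Total 12.
Augment source->node->t: bottleneck 9. Total 21.
Augment source->tank->link->t: bottleneck 5. Total 26.
No augmenting path remains in the residual graph.

26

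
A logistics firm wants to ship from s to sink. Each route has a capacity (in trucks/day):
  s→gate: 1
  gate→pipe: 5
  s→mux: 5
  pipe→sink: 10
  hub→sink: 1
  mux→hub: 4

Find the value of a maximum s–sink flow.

2

Augment s→gate→pipe→sink: bottleneck 1. Total 1.
Augment s→mux→hub→sink: bottleneck 1. Total 2.
No augmenting path remains in the residual graph.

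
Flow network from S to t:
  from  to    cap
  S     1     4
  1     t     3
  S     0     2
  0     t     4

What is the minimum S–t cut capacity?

5

Max flow = 5 (via 2 augmenting paths).
In the residual at optimum, the set reachable from S is {1, S}.
Cut edges: S→0 (cap 2), 1→t (cap 3). Sum = 5.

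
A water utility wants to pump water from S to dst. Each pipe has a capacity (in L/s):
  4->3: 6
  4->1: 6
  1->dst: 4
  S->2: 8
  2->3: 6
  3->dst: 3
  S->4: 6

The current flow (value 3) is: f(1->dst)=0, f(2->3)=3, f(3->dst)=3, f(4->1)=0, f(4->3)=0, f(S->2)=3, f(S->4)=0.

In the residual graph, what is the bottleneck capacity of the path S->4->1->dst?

Residual capacities along the path: S->4: 6, 4->1: 6, 1->dst: 4.
Minimum is 4.

4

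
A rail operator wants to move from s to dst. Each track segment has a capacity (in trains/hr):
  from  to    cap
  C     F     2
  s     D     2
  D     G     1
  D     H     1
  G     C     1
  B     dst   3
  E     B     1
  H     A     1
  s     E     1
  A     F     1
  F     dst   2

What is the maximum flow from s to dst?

Augment s->E->B->dst: bottleneck 1. Total 1.
Augment s->D->G->C->F->dst: bottleneck 1. Total 2.
Augment s->D->H->A->F->dst: bottleneck 1. Total 3.
No augmenting path remains in the residual graph.

3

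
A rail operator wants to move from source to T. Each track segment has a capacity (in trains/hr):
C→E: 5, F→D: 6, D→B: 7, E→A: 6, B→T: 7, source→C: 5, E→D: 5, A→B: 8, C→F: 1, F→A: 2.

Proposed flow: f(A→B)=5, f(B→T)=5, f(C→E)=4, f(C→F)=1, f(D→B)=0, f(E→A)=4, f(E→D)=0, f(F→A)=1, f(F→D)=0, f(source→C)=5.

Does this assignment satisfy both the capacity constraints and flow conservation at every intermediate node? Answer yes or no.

Every edge has 0 ≤ f(e) ≤ cap(e).
At each intermediate node, inflow equals outflow.

Yes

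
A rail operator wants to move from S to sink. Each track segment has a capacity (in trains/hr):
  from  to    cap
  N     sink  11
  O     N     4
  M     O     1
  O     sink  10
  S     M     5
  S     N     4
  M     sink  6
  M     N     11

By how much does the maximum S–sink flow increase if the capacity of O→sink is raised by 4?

0

Original max flow = 9.
Edge O→sink does not cross the min cut (source side {S}), so extra capacity there cannot help.
New max flow = 9. Increase = 0.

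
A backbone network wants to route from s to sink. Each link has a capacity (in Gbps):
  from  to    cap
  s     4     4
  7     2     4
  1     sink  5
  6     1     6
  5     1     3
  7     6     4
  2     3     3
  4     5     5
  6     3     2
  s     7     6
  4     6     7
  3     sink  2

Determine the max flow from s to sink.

7

Augment s→4→5→1→sink: bottleneck 3. Total 3.
Augment s→4→6→1→sink: bottleneck 1. Total 4.
Augment s→7→6→1→sink: bottleneck 1. Total 5.
Augment s→7→6→3→sink: bottleneck 2. Total 7.
No augmenting path remains in the residual graph.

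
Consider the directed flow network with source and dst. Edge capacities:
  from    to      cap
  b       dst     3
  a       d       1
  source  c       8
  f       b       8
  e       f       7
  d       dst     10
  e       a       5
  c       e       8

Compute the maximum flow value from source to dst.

4

Augment source->c->e->a->d->dst: bottleneck 1. Total 1.
Augment source->c->e->f->b->dst: bottleneck 3. Total 4.
No augmenting path remains in the residual graph.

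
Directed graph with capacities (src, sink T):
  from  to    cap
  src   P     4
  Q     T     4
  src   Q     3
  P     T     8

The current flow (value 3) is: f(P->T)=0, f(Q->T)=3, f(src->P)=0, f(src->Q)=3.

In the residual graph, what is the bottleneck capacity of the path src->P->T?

Residual capacities along the path: src->P: 4, P->T: 8.
Minimum is 4.

4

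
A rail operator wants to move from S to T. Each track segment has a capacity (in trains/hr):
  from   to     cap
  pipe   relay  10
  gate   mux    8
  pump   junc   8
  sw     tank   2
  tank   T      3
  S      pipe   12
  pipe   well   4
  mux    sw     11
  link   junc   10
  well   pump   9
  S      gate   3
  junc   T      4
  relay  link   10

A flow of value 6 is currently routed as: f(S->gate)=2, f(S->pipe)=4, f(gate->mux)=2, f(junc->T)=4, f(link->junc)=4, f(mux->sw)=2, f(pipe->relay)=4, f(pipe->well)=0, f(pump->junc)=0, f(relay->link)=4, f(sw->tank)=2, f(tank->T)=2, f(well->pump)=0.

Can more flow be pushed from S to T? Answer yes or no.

Residual reachable from S: {S, gate, junc, link, mux, pipe, pump, relay, sw, well}; T is not reachable.
Saturated cut: sw->tank, junc->T with total capacity 6 = current flow value. Flow is maximum.

No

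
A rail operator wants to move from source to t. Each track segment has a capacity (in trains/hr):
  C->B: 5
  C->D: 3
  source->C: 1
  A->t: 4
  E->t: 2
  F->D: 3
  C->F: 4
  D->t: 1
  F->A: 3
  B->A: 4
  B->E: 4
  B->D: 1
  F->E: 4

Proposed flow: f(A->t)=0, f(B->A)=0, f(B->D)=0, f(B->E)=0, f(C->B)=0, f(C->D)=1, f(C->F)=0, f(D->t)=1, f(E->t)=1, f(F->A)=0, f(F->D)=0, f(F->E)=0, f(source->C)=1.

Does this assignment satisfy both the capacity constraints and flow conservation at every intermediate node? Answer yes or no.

Conservation fails at E: inflow 0 ≠ outflow 1.

No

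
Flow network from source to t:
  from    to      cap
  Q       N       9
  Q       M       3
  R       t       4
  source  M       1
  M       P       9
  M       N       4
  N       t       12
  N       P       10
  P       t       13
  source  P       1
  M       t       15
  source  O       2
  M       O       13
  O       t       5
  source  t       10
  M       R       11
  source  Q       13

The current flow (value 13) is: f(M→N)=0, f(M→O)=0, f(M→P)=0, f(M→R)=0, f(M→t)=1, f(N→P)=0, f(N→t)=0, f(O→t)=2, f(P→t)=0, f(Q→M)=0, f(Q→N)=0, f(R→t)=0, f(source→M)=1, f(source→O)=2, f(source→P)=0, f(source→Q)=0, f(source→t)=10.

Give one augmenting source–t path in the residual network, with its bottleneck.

Residual along source→P→t: source→P: 1, P→t: 13.
Bottleneck = min = 1.

source→P→t, bottleneck 1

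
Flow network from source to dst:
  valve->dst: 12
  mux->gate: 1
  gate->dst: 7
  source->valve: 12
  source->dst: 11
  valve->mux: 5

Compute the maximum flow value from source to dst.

Augment source->dst: bottleneck 11. Total 11.
Augment source->valve->dst: bottleneck 12. Total 23.
No augmenting path remains in the residual graph.

23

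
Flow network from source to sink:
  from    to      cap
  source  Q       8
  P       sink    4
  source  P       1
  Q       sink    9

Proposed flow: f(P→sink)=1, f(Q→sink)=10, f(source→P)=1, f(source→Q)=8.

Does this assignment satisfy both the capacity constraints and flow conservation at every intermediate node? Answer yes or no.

No

Capacity violated on Q→sink: flow 10 > capacity 9.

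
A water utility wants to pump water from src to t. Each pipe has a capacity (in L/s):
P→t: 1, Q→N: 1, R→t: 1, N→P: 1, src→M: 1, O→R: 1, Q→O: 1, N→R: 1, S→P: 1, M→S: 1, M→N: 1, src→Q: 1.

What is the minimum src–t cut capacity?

2

Max flow = 2 (via 2 augmenting paths).
In the residual at optimum, the set reachable from src is {src}.
Cut edges: src→M (cap 1), src→Q (cap 1). Sum = 2.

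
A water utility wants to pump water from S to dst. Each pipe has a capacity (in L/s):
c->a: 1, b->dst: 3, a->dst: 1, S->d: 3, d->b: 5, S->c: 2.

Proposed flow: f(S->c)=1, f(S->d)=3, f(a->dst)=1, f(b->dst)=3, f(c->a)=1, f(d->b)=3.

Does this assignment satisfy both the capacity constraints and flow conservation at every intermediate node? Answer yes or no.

Every edge has 0 ≤ f(e) ≤ cap(e).
At each intermediate node, inflow equals outflow.

Yes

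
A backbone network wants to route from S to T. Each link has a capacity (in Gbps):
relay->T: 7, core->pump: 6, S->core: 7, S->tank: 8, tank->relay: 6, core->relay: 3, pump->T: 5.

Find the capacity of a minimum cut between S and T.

12

Max flow = 12 (via 3 augmenting paths).
In the residual at optimum, the set reachable from S is {S, core, pump, relay, tank}.
Cut edges: relay->T (cap 7), pump->T (cap 5). Sum = 12.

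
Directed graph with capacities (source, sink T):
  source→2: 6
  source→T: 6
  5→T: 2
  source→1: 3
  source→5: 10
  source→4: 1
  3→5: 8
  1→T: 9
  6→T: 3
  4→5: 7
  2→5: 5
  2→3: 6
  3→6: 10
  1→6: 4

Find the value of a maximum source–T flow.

14

Augment source→T: bottleneck 6. Total 6.
Augment source→1→T: bottleneck 3. Total 9.
Augment source→5→T: bottleneck 2. Total 11.
Augment source→2→3→6→T: bottleneck 3. Total 14.
No augmenting path remains in the residual graph.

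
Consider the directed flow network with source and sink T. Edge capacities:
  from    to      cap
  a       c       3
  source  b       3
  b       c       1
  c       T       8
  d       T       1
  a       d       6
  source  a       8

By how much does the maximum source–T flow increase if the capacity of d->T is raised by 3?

3

Original max flow = 5.
After raising cap(d->T), augmenting paths through that edge carry 3 more units.
New max flow = 8. Increase = 3.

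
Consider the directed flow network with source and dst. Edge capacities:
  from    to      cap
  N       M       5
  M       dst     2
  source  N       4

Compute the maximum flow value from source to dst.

Augment source->N->M->dst: bottleneck 2. Total 2.
No augmenting path remains in the residual graph.

2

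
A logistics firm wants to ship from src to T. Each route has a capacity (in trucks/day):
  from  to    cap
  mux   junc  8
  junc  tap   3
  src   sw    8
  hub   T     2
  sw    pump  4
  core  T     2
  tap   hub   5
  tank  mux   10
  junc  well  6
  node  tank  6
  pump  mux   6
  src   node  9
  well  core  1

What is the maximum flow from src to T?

Augment src→node→tank→mux→junc→tap→hub→T: bottleneck 2. Total 2.
Augment src→node→tank→mux→junc→well→core→T: bottleneck 1. Total 3.
No augmenting path remains in the residual graph.

3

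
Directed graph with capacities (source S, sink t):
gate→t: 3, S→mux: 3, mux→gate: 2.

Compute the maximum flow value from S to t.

2

Augment S→mux→gate→t: bottleneck 2. Total 2.
No augmenting path remains in the residual graph.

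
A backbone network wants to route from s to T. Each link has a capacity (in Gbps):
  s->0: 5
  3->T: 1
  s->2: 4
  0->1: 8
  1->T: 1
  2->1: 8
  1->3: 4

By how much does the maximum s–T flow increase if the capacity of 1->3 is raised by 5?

Original max flow = 2.
Edge 1->3 does not cross the min cut (source side {0, 1, 2, 3, s}), so extra capacity there cannot help.
New max flow = 2. Increase = 0.

0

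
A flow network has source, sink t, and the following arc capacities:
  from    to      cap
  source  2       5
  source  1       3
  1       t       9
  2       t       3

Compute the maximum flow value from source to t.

6

Augment source->1->t: bottleneck 3. Total 3.
Augment source->2->t: bottleneck 3. Total 6.
No augmenting path remains in the residual graph.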